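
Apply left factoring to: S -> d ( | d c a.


Common prefix: 'd'
Factored: S -> d S', S' -> ( | c a


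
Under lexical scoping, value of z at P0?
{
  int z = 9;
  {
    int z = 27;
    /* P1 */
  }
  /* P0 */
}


z declared in the same block as P0
z = 9


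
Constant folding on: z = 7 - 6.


7 - 6 = 1 at compile time
Optimized: z = 1


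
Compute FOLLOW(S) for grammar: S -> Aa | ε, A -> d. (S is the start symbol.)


$ ∈ FOLLOW(S). For each A -> αBβ: add FIRST(β)\{ε} to FOLLOW(B); if β nullable, add FOLLOW(A).
FOLLOW(S) = {$}


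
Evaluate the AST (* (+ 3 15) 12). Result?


Evaluate inner: (+ 3 15) = 18
Evaluate root: (* 18 12) = 216
Result: 216


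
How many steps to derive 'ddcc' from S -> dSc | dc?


Derivation: S => dSc => ddcc
Steps: 2


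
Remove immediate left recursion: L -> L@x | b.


Left-recursive alternatives: L@x; non-recursive: b
Introduce L': L -> bL', L' -> @xL' | ε


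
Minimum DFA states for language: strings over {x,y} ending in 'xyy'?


Track the longest suffix of input matching a prefix of 'xyy': 4 classes (prefixes of length 0..3)
Minimal DFA: 4 states


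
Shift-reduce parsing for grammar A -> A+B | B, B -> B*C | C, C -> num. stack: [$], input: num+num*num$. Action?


no handle on stack; shift 'num'
Action: shift


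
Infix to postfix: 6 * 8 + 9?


Left to right (same or higher precedence on left)
Postfix: 6 8 * 9 +


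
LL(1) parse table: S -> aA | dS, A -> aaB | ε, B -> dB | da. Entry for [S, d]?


For [S, d]: 'd' ∈ FIRST(dS)
Entry: S -> dS


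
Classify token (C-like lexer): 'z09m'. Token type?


Pattern: letter/underscore followed by alphanumerics, not a keyword
Type: IDENTIFIER


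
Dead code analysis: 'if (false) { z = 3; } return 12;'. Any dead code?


condition is constant false, so the whole block is unreachable
Dead: 'if (false) { z = 3; }'


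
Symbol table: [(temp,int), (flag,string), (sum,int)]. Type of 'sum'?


Lookup 'sum' → type int


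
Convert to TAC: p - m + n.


Break into single-operator statements:
t1 = p - m
t2 = t1 + n


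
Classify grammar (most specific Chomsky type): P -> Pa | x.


Left-linear: every RHS is a terminal or one nonterminal followed by a terminal
Classification: Type 3 (Regular)


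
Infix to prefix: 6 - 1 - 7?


left-to-right (same/higher precedence on left): tree is (- (- 6 1) 7)
Prefix: - - 6 1 7


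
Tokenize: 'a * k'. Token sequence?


Scan left to right, longest-match per lexeme
Tokens: ID(a), OP(*), ID(k)


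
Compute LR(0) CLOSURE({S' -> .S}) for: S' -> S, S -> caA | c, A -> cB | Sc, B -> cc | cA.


Start: S' -> .S
For each item with dot before a nonterminal B, add B -> .γ for every B-production
Closure: [S' -> .S, S -> .caA, S -> .c]


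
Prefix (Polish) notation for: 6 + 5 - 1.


left-to-right (same/higher precedence on left): tree is (- (+ 6 5) 1)
Prefix: - + 6 5 1


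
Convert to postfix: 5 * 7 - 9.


Left to right (same or higher precedence on left)
Postfix: 5 7 * 9 -


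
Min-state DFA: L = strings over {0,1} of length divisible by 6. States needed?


Track length mod 6: states 0..5, accept at 0
Minimal DFA: 6 states


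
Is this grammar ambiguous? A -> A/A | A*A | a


'a/a*a' has two parse trees (no precedence encoded between / and *)
Ambiguous


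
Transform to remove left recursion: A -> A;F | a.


Left-recursive alternatives: A;F; non-recursive: a
Introduce A': A -> aA', A' -> ;FA' | ε


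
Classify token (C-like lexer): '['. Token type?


Pattern: delimiter/punctuation
Type: PUNCTUATION


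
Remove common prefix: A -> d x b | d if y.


Common prefix: 'd'
Factored: A -> d A', A' -> x b | if y


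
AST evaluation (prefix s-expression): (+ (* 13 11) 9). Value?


Evaluate inner: (* 13 11) = 143
Evaluate root: (+ 143 9) = 152
Result: 152


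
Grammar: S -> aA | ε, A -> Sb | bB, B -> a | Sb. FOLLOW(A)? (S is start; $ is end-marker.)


$ ∈ FOLLOW(S). For each A -> αBβ: add FIRST(β)\{ε} to FOLLOW(B); if β nullable, add FOLLOW(A).
FOLLOW(A) = {$, b}


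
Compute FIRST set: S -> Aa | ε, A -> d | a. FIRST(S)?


Per alternative of S: FIRST(Aa) = {a, d}; FIRST(ε) = {ε}
FIRST(S) = {a, d, ε}


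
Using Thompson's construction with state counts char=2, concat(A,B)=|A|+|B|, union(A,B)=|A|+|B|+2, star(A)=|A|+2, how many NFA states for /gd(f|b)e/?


Syntax tree has 5 char leaf(s), 1 union(s), 0 star(s)
chars contribute 5×2 = 10; each union adds +2; each star adds +2
Total: 10 + 2 + 0 = 12 states


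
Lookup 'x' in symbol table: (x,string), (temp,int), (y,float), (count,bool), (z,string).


Lookup 'x' → type string


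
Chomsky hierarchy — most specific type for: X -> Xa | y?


Left-linear: every RHS is a terminal or one nonterminal followed by a terminal
Classification: Type 3 (Regular)


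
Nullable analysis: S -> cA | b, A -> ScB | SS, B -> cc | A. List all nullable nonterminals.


A nonterminal is nullable iff some alternative derives ε (directly, or every symbol in it is nullable)
Nullable: {}


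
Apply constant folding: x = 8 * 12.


8 * 12 = 96 at compile time
Optimized: x = 96


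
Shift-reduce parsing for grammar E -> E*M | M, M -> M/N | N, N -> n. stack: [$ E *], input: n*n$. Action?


no handle ('E*' is not any RHS); shift 'n'
Action: shift


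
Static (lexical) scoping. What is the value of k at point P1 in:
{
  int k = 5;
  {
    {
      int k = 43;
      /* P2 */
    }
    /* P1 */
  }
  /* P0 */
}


P1's block does not declare k; resolves to the enclosing declaration at depth 0
k = 5


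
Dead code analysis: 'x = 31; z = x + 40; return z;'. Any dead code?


x is read by z's definition; z is returned
No dead code


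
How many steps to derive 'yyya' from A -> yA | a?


Derivation: A => yA => yyA => yyyA => yyya
Steps: 4


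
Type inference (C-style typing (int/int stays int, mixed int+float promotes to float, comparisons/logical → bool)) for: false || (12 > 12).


Operand types: bool || bool
Rule: logical operators take bool operands and yield bool
Result type: bool


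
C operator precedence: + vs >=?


'+' is additive (level 9); '>=' is relational (level 7)
Higher level binds tighter
'+' has higher precedence than '>='


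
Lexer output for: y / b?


Scan left to right, longest-match per lexeme
Tokens: ID(y), OP(/), ID(b)


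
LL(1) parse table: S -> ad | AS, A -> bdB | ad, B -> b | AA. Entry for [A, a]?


For [A, a]: 'a' ∈ FIRST(ad)
Entry: A -> ad


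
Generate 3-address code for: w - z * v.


Break into single-operator statements:
t1 = z * v
t2 = w - t1


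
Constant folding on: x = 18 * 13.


18 * 13 = 234 at compile time
Optimized: x = 234


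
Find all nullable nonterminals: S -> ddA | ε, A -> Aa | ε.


A nonterminal is nullable iff some alternative derives ε (directly, or every symbol in it is nullable)
Nullable: {A, S}


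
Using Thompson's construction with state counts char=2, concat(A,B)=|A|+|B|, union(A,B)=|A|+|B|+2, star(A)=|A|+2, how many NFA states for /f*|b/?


Syntax tree has 2 char leaf(s), 1 union(s), 1 star(s)
chars contribute 2×2 = 4; each union adds +2; each star adds +2
Total: 4 + 2 + 2 = 8 states


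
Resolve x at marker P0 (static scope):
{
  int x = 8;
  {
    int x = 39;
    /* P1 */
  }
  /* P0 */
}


x declared in the same block as P0
x = 8


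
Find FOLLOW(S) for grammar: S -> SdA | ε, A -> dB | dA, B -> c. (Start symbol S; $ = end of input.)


$ ∈ FOLLOW(S). For each A -> αBβ: add FIRST(β)\{ε} to FOLLOW(B); if β nullable, add FOLLOW(A).
FOLLOW(S) = {$, d}


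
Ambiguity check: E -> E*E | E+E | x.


'x*x+x' has two parse trees (no precedence encoded between * and +)
Ambiguous


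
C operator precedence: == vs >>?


'>>' is shift (level 8); '==' is equality (level 6)
Higher level binds tighter
'>>' has higher precedence than '=='


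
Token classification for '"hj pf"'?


Pattern: double-quoted sequence
Type: STRING_LITERAL


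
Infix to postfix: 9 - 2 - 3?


Left to right (same or higher precedence on left)
Postfix: 9 2 - 3 -


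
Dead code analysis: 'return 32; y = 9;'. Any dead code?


statement follows a return and is unreachable
Dead: 'y = 9'


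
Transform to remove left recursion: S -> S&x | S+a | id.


Left-recursive alternatives: S&x, S+a; non-recursive: id
Introduce S': S -> idS', S' -> &xS' | +aS' | ε


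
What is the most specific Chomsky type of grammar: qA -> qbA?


LHS has context (more than one symbol) and |LHS| ≤ |RHS|
Classification: Type 1 (Context-Sensitive)


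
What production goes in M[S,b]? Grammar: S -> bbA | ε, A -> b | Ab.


For [S, b]: 'b' ∈ FIRST(bbA)
Entry: S -> bbA


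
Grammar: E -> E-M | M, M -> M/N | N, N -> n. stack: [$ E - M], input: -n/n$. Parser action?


handle 'E-M' on top; lookahead ∈ FOLLOW(E) = {-, $}
Action: reduce (E -> E-M)


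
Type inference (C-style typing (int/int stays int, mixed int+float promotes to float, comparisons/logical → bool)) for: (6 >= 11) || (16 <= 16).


Operand types: bool || bool
Rule: logical operators take bool operands and yield bool
Result type: bool


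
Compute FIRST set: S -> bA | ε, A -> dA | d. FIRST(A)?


Per alternative of A: FIRST(dA) = {d}; FIRST(d) = {d}
FIRST(A) = {d}


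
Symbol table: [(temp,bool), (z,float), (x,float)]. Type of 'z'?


Lookup 'z' → type float


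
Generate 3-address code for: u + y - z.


Break into single-operator statements:
t1 = u + y
t2 = t1 - z


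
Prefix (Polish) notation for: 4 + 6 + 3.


left-to-right (same/higher precedence on left): tree is (+ (+ 4 6) 3)
Prefix: + + 4 6 3


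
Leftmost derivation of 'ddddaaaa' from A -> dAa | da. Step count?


Derivation: A => dAa => ddAaa => dddAaaa => ddddaaaa
Steps: 4


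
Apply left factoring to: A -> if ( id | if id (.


Common prefix: 'if'
Factored: A -> if A', A' -> ( id | id (


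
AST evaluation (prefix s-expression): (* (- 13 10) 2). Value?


Evaluate inner: (- 13 10) = 3
Evaluate root: (* 3 2) = 6
Result: 6


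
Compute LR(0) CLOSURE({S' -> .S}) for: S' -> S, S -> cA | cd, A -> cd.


Start: S' -> .S
For each item with dot before a nonterminal B, add B -> .γ for every B-production
Closure: [S' -> .S, S -> .cA, S -> .cd]


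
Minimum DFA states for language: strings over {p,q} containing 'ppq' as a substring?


KMP-style automaton: 3 progress states + 1 absorbing accept = 4
Minimal DFA: 4 states


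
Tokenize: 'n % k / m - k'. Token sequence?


Scan left to right, longest-match per lexeme
Tokens: ID(n), OP(%), ID(k), OP(/), ID(m), OP(-), ID(k)


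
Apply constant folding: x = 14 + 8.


14 + 8 = 22 at compile time
Optimized: x = 22


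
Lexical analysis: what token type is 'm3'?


Pattern: letter/underscore followed by alphanumerics, not a keyword
Type: IDENTIFIER


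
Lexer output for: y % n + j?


Scan left to right, longest-match per lexeme
Tokens: ID(y), OP(%), ID(n), OP(+), ID(j)


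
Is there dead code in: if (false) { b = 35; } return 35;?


condition is constant false, so the whole block is unreachable
Dead: 'if (false) { b = 35; }'


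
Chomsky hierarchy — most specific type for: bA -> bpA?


LHS has context (more than one symbol) and |LHS| ≤ |RHS|
Classification: Type 1 (Context-Sensitive)


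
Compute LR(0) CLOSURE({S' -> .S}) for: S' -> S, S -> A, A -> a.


Start: S' -> .S
For each item with dot before a nonterminal B, add B -> .γ for every B-production
Closure: [S' -> .S, S -> .A, A -> .a]


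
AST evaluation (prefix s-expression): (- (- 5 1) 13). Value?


Evaluate inner: (- 5 1) = 4
Evaluate root: (- 4 13) = -9
Result: -9


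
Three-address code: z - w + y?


Break into single-operator statements:
t1 = z - w
t2 = t1 + y


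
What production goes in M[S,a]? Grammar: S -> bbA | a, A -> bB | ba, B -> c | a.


For [S, a]: 'a' ∈ FIRST(a)
Entry: S -> a


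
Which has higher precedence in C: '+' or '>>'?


'+' is additive (level 9); '>>' is shift (level 8)
Higher level binds tighter
'+' has higher precedence than '>>'


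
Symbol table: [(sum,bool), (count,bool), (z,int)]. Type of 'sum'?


Lookup 'sum' → type bool


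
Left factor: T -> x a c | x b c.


Common prefix: 'x'
Factored: T -> x T', T' -> a c | b c


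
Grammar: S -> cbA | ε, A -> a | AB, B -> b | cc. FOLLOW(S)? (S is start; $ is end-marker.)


$ ∈ FOLLOW(S). For each A -> αBβ: add FIRST(β)\{ε} to FOLLOW(B); if β nullable, add FOLLOW(A).
FOLLOW(S) = {$}


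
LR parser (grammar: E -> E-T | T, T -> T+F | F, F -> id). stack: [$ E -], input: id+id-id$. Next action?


no handle ('E-' is not any RHS); shift 'id'
Action: shift


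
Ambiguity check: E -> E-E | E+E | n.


'n-n+n' has two parse trees (no precedence encoded between - and +)
Ambiguous


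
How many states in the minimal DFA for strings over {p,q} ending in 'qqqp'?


Track the longest suffix of input matching a prefix of 'qqqp': 5 classes (prefixes of length 0..4)
Minimal DFA: 5 states


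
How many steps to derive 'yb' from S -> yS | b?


Derivation: S => yS => yb
Steps: 2


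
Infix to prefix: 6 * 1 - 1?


left-to-right (same/higher precedence on left): tree is (- (* 6 1) 1)
Prefix: - * 6 1 1


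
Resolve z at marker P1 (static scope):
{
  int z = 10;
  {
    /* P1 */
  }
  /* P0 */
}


P1's block does not declare z; resolves to the enclosing declaration at depth 0
z = 10


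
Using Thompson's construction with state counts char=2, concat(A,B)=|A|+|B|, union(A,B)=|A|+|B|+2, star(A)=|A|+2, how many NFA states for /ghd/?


Syntax tree has 3 char leaf(s), 0 union(s), 0 star(s)
chars contribute 3×2 = 6; each union adds +2; each star adds +2
Total: 6 + 0 + 0 = 6 states


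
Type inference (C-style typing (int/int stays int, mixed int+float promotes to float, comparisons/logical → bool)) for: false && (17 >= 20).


Operand types: bool && bool
Rule: logical operators take bool operands and yield bool
Result type: bool


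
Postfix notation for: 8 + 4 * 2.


* has higher precedence, evaluate 4*2 first
Postfix: 8 4 2 * +


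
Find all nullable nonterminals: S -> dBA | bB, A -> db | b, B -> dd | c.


A nonterminal is nullable iff some alternative derives ε (directly, or every symbol in it is nullable)
Nullable: {}


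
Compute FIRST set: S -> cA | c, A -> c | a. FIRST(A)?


Per alternative of A: FIRST(c) = {c}; FIRST(a) = {a}
FIRST(A) = {a, c}


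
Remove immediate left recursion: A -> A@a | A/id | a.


Left-recursive alternatives: A@a, A/id; non-recursive: a
Introduce A': A -> aA', A' -> @aA' | /idA' | ε


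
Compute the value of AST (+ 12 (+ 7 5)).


Evaluate inner: (+ 7 5) = 12
Evaluate root: (+ 12 12) = 24
Result: 24


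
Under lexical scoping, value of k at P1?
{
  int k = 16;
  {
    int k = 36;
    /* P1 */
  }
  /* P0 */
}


k declared in the same block as P1
k = 36


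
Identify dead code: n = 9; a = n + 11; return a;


n is read by a's definition; a is returned
No dead code


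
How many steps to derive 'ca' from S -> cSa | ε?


Derivation: S => cSa => ca
Steps: 2


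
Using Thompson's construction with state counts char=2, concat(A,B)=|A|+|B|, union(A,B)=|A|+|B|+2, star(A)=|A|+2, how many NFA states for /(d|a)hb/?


Syntax tree has 4 char leaf(s), 1 union(s), 0 star(s)
chars contribute 4×2 = 8; each union adds +2; each star adds +2
Total: 8 + 2 + 0 = 10 states


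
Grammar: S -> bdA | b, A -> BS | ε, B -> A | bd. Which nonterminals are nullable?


A nonterminal is nullable iff some alternative derives ε (directly, or every symbol in it is nullable)
Nullable: {A, B}


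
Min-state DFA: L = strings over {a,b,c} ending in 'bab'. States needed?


Track the longest suffix of input matching a prefix of 'bab': 4 classes (prefixes of length 0..3)
Minimal DFA: 4 states


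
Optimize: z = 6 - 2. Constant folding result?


6 - 2 = 4 at compile time
Optimized: z = 4


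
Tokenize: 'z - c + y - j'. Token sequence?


Scan left to right, longest-match per lexeme
Tokens: ID(z), OP(-), ID(c), OP(+), ID(y), OP(-), ID(j)


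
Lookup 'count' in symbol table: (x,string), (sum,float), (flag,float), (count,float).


Lookup 'count' → type float


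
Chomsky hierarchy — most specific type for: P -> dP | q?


Right-linear: every RHS is a terminal or a terminal followed by one nonterminal
Classification: Type 3 (Regular)


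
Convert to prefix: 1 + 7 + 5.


left-to-right (same/higher precedence on left): tree is (+ (+ 1 7) 5)
Prefix: + + 1 7 5


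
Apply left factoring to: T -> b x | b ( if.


Common prefix: 'b'
Factored: T -> b T', T' -> x | ( if


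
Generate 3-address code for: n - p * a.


Break into single-operator statements:
t1 = p * a
t2 = n - t1


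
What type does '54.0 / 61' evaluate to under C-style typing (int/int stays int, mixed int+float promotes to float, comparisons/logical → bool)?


Operand types: float / int
Rule: mixed int/float promotes to float; int/int stays int
Result type: float


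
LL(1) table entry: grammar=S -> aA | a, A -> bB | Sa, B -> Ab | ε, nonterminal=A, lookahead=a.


For [A, a]: 'a' ∈ FIRST(Sa)
Entry: A -> Sa


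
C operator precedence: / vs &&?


'/' is multiplicative (level 10); '&&' is logical AND (level 2)
Higher level binds tighter
'/' has higher precedence than '&&'


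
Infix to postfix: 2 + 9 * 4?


* has higher precedence, evaluate 9*4 first
Postfix: 2 9 4 * +


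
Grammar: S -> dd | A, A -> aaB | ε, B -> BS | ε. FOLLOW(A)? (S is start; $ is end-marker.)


$ ∈ FOLLOW(S). For each A -> αBβ: add FIRST(β)\{ε} to FOLLOW(B); if β nullable, add FOLLOW(A).
FOLLOW(A) = {$, a, d}


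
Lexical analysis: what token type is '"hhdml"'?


Pattern: double-quoted sequence
Type: STRING_LITERAL


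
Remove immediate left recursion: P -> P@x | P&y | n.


Left-recursive alternatives: P@x, P&y; non-recursive: n
Introduce P': P -> nP', P' -> @xP' | &yP' | ε


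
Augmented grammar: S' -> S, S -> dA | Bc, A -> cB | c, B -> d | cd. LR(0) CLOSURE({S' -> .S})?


Start: S' -> .S
For each item with dot before a nonterminal B, add B -> .γ for every B-production
Closure: [S' -> .S, S -> .dA, S -> .Bc, B -> .d, B -> .cd]


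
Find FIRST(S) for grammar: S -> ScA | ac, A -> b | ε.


Per alternative of S: FIRST(ScA) = {a}; FIRST(ac) = {a}
FIRST(S) = {a}


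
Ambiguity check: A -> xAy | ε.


balanced x^n…y^n: each string has a unique parse
Unambiguous


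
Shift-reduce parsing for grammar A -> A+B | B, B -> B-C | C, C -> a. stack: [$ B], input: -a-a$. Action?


shift '-' to continue B -> B-C
Action: shift


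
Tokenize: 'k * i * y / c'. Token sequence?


Scan left to right, longest-match per lexeme
Tokens: ID(k), OP(*), ID(i), OP(*), ID(y), OP(/), ID(c)


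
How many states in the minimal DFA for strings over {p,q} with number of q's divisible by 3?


Track (count of q) mod 3: states 0..2, accept at 0
Minimal DFA: 3 states


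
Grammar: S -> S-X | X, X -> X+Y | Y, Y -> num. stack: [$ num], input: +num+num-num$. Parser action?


'num' on top is the handle for Y -> num
Action: reduce (Y -> num)


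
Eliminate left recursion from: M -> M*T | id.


Left-recursive alternatives: M*T; non-recursive: id
Introduce M': M -> idM', M' -> *TM' | ε


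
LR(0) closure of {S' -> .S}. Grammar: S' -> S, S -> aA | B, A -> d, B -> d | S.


Start: S' -> .S
For each item with dot before a nonterminal B, add B -> .γ for every B-production
Closure: [S' -> .S, S -> .aA, S -> .B, B -> .d, B -> .S]


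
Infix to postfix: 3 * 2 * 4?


Left to right (same or higher precedence on left)
Postfix: 3 2 * 4 *


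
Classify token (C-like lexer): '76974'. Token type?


Pattern: digits only
Type: INTEGER_LITERAL


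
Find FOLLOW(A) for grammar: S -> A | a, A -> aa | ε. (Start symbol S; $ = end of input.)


$ ∈ FOLLOW(S). For each A -> αBβ: add FIRST(β)\{ε} to FOLLOW(B); if β nullable, add FOLLOW(A).
FOLLOW(A) = {$}


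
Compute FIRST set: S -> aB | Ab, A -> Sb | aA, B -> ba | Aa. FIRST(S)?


Per alternative of S: FIRST(aB) = {a}; FIRST(Ab) = {a}
FIRST(S) = {a}


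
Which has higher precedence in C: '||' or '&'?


'&' is bitwise AND (level 5); '||' is logical OR (level 1)
Higher level binds tighter
'&' has higher precedence than '||'


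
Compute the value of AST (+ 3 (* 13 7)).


Evaluate inner: (* 13 7) = 91
Evaluate root: (+ 3 91) = 94
Result: 94


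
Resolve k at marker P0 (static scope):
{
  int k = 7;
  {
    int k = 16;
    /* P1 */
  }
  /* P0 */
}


k declared in the same block as P0
k = 7


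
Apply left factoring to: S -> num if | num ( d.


Common prefix: 'num'
Factored: S -> num S', S' -> if | ( d


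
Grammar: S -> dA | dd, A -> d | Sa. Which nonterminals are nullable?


A nonterminal is nullable iff some alternative derives ε (directly, or every symbol in it is nullable)
Nullable: {}


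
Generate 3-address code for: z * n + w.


Break into single-operator statements:
t1 = z * n
t2 = t1 + w


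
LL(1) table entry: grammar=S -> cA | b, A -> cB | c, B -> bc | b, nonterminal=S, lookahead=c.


For [S, c]: 'c' ∈ FIRST(cA)
Entry: S -> cA


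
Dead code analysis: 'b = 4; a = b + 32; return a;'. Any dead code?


b is read by a's definition; a is returned
No dead code


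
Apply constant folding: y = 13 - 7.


13 - 7 = 6 at compile time
Optimized: y = 6


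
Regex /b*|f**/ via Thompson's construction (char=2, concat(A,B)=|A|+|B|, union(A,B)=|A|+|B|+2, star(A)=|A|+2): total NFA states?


Syntax tree has 2 char leaf(s), 1 union(s), 3 star(s)
chars contribute 2×2 = 4; each union adds +2; each star adds +2
Total: 4 + 2 + 6 = 12 states


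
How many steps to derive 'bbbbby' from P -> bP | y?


Derivation: P => bP => bbP => bbbP => bbbbP => bbbbbP => bbbbby
Steps: 6


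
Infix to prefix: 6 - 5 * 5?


'*' binds tighter: tree is (- 6 (* 5 5))
Prefix: - 6 * 5 5


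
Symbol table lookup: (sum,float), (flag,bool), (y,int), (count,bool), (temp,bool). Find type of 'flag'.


Lookup 'flag' → type bool


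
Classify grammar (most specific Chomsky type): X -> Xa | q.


Left-linear: every RHS is a terminal or one nonterminal followed by a terminal
Classification: Type 3 (Regular)


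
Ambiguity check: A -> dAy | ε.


balanced d^n…y^n: each string has a unique parse
Unambiguous


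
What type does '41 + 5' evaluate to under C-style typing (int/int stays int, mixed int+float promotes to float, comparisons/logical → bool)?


Operand types: int + int
Rule: mixed int/float promotes to float; int/int stays int
Result type: int


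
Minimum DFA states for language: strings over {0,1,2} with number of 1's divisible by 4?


Track (count of 1) mod 4: states 0..3, accept at 0
Minimal DFA: 4 states


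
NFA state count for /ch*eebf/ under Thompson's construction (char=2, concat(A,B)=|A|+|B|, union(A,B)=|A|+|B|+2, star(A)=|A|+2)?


Syntax tree has 6 char leaf(s), 0 union(s), 1 star(s)
chars contribute 6×2 = 12; each union adds +2; each star adds +2
Total: 12 + 0 + 2 = 14 states


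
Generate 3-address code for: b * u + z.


Break into single-operator statements:
t1 = b * u
t2 = t1 + z


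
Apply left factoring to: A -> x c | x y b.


Common prefix: 'x'
Factored: A -> x A', A' -> c | y b


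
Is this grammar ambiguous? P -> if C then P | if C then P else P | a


dangling else: 'if C then if C then a else a' parses two ways
Ambiguous


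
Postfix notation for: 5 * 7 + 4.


Left to right (same or higher precedence on left)
Postfix: 5 7 * 4 +


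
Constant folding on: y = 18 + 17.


18 + 17 = 35 at compile time
Optimized: y = 35


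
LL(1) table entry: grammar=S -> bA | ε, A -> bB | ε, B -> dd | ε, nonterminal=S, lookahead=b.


For [S, b]: 'b' ∈ FIRST(bA)
Entry: S -> bA


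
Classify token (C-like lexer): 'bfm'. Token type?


Pattern: letter/underscore followed by alphanumerics, not a keyword
Type: IDENTIFIER


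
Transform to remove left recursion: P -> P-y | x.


Left-recursive alternatives: P-y; non-recursive: x
Introduce P': P -> xP', P' -> -yP' | ε


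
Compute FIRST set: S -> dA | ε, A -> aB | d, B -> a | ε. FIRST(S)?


Per alternative of S: FIRST(dA) = {d}; FIRST(ε) = {ε}
FIRST(S) = {d, ε}


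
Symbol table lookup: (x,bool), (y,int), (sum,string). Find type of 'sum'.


Lookup 'sum' → type string


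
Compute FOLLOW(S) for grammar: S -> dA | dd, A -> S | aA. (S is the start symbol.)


$ ∈ FOLLOW(S). For each A -> αBβ: add FIRST(β)\{ε} to FOLLOW(B); if β nullable, add FOLLOW(A).
FOLLOW(S) = {$}


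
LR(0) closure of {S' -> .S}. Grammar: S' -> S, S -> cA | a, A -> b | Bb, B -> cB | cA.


Start: S' -> .S
For each item with dot before a nonterminal B, add B -> .γ for every B-production
Closure: [S' -> .S, S -> .cA, S -> .a]


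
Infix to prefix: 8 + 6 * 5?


'*' binds tighter: tree is (+ 8 (* 6 5))
Prefix: + 8 * 6 5


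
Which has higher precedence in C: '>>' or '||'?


'>>' is shift (level 8); '||' is logical OR (level 1)
Higher level binds tighter
'>>' has higher precedence than '||'


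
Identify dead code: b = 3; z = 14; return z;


b is assigned but never read
Dead: 'b = 3'


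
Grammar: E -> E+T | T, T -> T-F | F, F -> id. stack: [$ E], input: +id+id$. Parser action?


shift '+' to continue E -> E+T
Action: shift


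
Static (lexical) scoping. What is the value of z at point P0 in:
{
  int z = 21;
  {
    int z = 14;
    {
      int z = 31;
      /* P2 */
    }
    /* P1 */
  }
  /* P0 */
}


z declared in the same block as P0
z = 21


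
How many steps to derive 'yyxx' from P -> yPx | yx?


Derivation: P => yPx => yyxx
Steps: 2


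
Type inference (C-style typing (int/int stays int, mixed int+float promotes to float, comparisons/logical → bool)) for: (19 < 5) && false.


Operand types: bool && bool
Rule: logical operators take bool operands and yield bool
Result type: bool


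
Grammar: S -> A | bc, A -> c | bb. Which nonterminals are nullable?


A nonterminal is nullable iff some alternative derives ε (directly, or every symbol in it is nullable)
Nullable: {}


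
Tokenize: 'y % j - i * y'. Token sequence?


Scan left to right, longest-match per lexeme
Tokens: ID(y), OP(%), ID(j), OP(-), ID(i), OP(*), ID(y)


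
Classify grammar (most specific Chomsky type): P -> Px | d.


Left-linear: every RHS is a terminal or one nonterminal followed by a terminal
Classification: Type 3 (Regular)


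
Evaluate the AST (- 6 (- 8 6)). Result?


Evaluate inner: (- 8 6) = 2
Evaluate root: (- 6 2) = 4
Result: 4


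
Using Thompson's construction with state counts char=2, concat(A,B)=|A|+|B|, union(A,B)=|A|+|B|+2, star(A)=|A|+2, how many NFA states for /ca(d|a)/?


Syntax tree has 4 char leaf(s), 1 union(s), 0 star(s)
chars contribute 4×2 = 8; each union adds +2; each star adds +2
Total: 8 + 2 + 0 = 10 states


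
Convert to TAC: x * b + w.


Break into single-operator statements:
t1 = x * b
t2 = t1 + w


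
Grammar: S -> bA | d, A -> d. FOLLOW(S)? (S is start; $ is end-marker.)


$ ∈ FOLLOW(S). For each A -> αBβ: add FIRST(β)\{ε} to FOLLOW(B); if β nullable, add FOLLOW(A).
FOLLOW(S) = {$}


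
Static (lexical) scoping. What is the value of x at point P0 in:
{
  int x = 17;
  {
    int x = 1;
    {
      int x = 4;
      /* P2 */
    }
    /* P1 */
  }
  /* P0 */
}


x declared in the same block as P0
x = 17


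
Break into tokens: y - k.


Scan left to right, longest-match per lexeme
Tokens: ID(y), OP(-), ID(k)


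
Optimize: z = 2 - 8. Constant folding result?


2 - 8 = -6 at compile time
Optimized: z = -6


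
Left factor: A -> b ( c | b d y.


Common prefix: 'b'
Factored: A -> b A', A' -> ( c | d y


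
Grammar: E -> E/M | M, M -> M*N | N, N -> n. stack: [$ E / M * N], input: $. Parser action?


handle 'M*N' on top
Action: reduce (M -> M*N)


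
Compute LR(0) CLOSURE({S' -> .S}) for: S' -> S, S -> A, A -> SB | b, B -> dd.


Start: S' -> .S
For each item with dot before a nonterminal B, add B -> .γ for every B-production
Closure: [S' -> .S, S -> .A, A -> .SB, A -> .b]


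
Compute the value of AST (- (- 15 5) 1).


Evaluate inner: (- 15 5) = 10
Evaluate root: (- 10 1) = 9
Result: 9


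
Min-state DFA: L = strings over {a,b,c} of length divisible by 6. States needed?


Track length mod 6: states 0..5, accept at 0
Minimal DFA: 6 states


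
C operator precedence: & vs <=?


'<=' is relational (level 7); '&' is bitwise AND (level 5)
Higher level binds tighter
'<=' has higher precedence than '&'


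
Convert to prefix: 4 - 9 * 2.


'*' binds tighter: tree is (- 4 (* 9 2))
Prefix: - 4 * 9 2


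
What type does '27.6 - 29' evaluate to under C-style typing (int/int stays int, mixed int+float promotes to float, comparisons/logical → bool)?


Operand types: float - int
Rule: mixed int/float promotes to float; int/int stays int
Result type: float


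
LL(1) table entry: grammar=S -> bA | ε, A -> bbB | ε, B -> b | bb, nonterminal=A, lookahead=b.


For [A, b]: 'b' ∈ FIRST(bbB)
Entry: A -> bbB


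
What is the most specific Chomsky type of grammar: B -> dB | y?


Right-linear: every RHS is a terminal or a terminal followed by one nonterminal
Classification: Type 3 (Regular)


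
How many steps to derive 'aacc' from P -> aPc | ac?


Derivation: P => aPc => aacc
Steps: 2


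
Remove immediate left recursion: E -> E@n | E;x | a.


Left-recursive alternatives: E@n, E;x; non-recursive: a
Introduce E': E -> aE', E' -> @nE' | ;xE' | ε


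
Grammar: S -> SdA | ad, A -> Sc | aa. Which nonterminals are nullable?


A nonterminal is nullable iff some alternative derives ε (directly, or every symbol in it is nullable)
Nullable: {}


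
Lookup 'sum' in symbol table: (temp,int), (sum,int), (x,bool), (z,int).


Lookup 'sum' → type int


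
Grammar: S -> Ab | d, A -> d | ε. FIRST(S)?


Per alternative of S: FIRST(Ab) = {b, d}; FIRST(d) = {d}
FIRST(S) = {b, d}


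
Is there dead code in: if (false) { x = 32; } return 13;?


condition is constant false, so the whole block is unreachable
Dead: 'if (false) { x = 32; }'


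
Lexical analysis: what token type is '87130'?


Pattern: digits only
Type: INTEGER_LITERAL


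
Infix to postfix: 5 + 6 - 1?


Left to right (same or higher precedence on left)
Postfix: 5 6 + 1 -


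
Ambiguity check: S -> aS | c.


right-linear, alternatives start with distinct terminals 'a' vs 'c': unique leftmost derivation
Unambiguous


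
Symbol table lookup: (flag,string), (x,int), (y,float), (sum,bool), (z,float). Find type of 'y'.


Lookup 'y' → type float


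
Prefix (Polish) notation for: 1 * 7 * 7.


left-to-right (same/higher precedence on left): tree is (* (* 1 7) 7)
Prefix: * * 1 7 7


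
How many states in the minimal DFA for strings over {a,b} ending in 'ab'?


Track the longest suffix of input matching a prefix of 'ab': 3 classes (prefixes of length 0..2)
Minimal DFA: 3 states


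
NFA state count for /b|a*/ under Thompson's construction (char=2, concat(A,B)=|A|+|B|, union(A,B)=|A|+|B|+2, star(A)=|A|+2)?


Syntax tree has 2 char leaf(s), 1 union(s), 1 star(s)
chars contribute 2×2 = 4; each union adds +2; each star adds +2
Total: 4 + 2 + 2 = 8 states


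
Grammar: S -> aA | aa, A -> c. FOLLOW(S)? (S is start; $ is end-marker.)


$ ∈ FOLLOW(S). For each A -> αBβ: add FIRST(β)\{ε} to FOLLOW(B); if β nullable, add FOLLOW(A).
FOLLOW(S) = {$}


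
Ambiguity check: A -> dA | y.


right-linear, alternatives start with distinct terminals 'd' vs 'y': unique leftmost derivation
Unambiguous


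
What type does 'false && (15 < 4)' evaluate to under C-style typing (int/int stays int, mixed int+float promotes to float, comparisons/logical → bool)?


Operand types: bool && bool
Rule: logical operators take bool operands and yield bool
Result type: bool


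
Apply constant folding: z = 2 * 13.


2 * 13 = 26 at compile time
Optimized: z = 26


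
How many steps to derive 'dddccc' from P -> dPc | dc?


Derivation: P => dPc => ddPcc => dddccc
Steps: 3


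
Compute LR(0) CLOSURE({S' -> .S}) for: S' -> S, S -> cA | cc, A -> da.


Start: S' -> .S
For each item with dot before a nonterminal B, add B -> .γ for every B-production
Closure: [S' -> .S, S -> .cA, S -> .cc]


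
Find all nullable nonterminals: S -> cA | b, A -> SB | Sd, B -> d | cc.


A nonterminal is nullable iff some alternative derives ε (directly, or every symbol in it is nullable)
Nullable: {}


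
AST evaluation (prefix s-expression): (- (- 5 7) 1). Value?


Evaluate inner: (- 5 7) = -2
Evaluate root: (- -2 1) = -3
Result: -3


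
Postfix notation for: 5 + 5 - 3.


Left to right (same or higher precedence on left)
Postfix: 5 5 + 3 -


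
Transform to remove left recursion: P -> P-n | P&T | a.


Left-recursive alternatives: P-n, P&T; non-recursive: a
Introduce P': P -> aP', P' -> -nP' | &TP' | ε


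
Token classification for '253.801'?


Pattern: digits with a decimal point
Type: FLOAT_LITERAL


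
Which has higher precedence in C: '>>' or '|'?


'>>' is shift (level 8); '|' is bitwise OR (level 3)
Higher level binds tighter
'>>' has higher precedence than '|'


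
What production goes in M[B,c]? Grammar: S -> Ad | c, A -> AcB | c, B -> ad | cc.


For [B, c]: 'c' ∈ FIRST(cc)
Entry: B -> cc


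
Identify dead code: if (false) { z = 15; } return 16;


condition is constant false, so the whole block is unreachable
Dead: 'if (false) { z = 15; }'


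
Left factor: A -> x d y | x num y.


Common prefix: 'x'
Factored: A -> x A', A' -> d y | num y


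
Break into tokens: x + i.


Scan left to right, longest-match per lexeme
Tokens: ID(x), OP(+), ID(i)


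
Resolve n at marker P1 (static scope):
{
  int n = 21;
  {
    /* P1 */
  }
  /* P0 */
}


P1's block does not declare n; resolves to the enclosing declaration at depth 0
n = 21


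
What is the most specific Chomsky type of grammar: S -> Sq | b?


Left-linear: every RHS is a terminal or one nonterminal followed by a terminal
Classification: Type 3 (Regular)


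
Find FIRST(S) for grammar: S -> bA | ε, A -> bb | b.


Per alternative of S: FIRST(bA) = {b}; FIRST(ε) = {ε}
FIRST(S) = {b, ε}


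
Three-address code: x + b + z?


Break into single-operator statements:
t1 = x + b
t2 = t1 + z


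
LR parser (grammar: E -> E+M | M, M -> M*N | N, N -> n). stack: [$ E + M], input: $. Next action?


handle 'E+M' on top; lookahead ∈ FOLLOW(E) = {+, $}
Action: reduce (E -> E+M)


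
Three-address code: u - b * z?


Break into single-operator statements:
t1 = b * z
t2 = u - t1


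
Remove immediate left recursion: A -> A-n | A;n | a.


Left-recursive alternatives: A-n, A;n; non-recursive: a
Introduce A': A -> aA', A' -> -nA' | ;nA' | ε


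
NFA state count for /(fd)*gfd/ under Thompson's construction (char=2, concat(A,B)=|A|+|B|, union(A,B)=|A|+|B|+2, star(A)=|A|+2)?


Syntax tree has 5 char leaf(s), 0 union(s), 1 star(s)
chars contribute 5×2 = 10; each union adds +2; each star adds +2
Total: 10 + 0 + 2 = 12 states


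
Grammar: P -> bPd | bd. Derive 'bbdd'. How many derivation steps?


Derivation: P => bPd => bbdd
Steps: 2


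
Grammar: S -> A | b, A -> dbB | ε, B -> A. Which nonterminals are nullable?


A nonterminal is nullable iff some alternative derives ε (directly, or every symbol in it is nullable)
Nullable: {A, B, S}


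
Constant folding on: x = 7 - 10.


7 - 10 = -3 at compile time
Optimized: x = -3


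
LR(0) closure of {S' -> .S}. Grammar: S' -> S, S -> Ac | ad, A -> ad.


Start: S' -> .S
For each item with dot before a nonterminal B, add B -> .γ for every B-production
Closure: [S' -> .S, S -> .Ac, S -> .ad, A -> .ad]


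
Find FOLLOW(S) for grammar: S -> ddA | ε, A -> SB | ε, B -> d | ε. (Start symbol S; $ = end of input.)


$ ∈ FOLLOW(S). For each A -> αBβ: add FIRST(β)\{ε} to FOLLOW(B); if β nullable, add FOLLOW(A).
FOLLOW(S) = {$, d}


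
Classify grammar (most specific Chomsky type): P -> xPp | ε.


Single nonterminal LHS, but x^n p^n is not regular
Classification: Type 2 (Context-Free)


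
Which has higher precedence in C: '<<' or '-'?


'-' is additive (level 9); '<<' is shift (level 8)
Higher level binds tighter
'-' has higher precedence than '<<'


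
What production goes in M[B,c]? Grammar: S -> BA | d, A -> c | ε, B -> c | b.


For [B, c]: 'c' ∈ FIRST(c)
Entry: B -> c


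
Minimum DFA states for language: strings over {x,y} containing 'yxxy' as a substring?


KMP-style automaton: 4 progress states + 1 absorbing accept = 5
Minimal DFA: 5 states


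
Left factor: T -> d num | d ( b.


Common prefix: 'd'
Factored: T -> d T', T' -> num | ( b


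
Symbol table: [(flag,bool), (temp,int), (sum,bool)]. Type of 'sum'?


Lookup 'sum' → type bool


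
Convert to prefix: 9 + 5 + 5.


left-to-right (same/higher precedence on left): tree is (+ (+ 9 5) 5)
Prefix: + + 9 5 5


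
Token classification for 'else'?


Pattern: reserved word
Type: KEYWORD


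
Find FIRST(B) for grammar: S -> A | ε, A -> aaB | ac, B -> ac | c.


Per alternative of B: FIRST(ac) = {a}; FIRST(c) = {c}
FIRST(B) = {a, c}


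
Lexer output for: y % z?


Scan left to right, longest-match per lexeme
Tokens: ID(y), OP(%), ID(z)


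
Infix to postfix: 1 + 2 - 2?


Left to right (same or higher precedence on left)
Postfix: 1 2 + 2 -


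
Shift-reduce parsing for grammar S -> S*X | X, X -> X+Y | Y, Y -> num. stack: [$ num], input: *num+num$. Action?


'num' on top is the handle for Y -> num
Action: reduce (Y -> num)


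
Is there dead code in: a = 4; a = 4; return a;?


first assignment to a is overwritten before any read
Dead: 'a = 4'


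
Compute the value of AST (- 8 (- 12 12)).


Evaluate inner: (- 12 12) = 0
Evaluate root: (- 8 0) = 8
Result: 8


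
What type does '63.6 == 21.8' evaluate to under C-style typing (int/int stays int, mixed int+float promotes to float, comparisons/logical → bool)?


Operand types: float == float
Rule: comparison yields bool
Result type: bool


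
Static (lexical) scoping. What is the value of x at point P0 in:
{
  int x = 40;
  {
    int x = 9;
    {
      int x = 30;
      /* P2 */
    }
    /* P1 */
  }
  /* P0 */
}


x declared in the same block as P0
x = 40


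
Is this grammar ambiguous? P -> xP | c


right-linear, alternatives start with distinct terminals 'x' vs 'c': unique leftmost derivation
Unambiguous


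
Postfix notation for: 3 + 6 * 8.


* has higher precedence, evaluate 6*8 first
Postfix: 3 6 8 * +


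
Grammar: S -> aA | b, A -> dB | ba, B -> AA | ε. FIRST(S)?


Per alternative of S: FIRST(aA) = {a}; FIRST(b) = {b}
FIRST(S) = {a, b}


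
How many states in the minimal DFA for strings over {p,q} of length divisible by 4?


Track length mod 4: states 0..3, accept at 0
Minimal DFA: 4 states


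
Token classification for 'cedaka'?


Pattern: letter/underscore followed by alphanumerics, not a keyword
Type: IDENTIFIER
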